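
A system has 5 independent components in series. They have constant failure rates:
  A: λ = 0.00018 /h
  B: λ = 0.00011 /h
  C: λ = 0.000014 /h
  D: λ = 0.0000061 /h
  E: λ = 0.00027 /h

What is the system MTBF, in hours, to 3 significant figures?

1720

Series of exponential components: λ_sys = Σ λ_i
λ_sys = 0.00018 + 0.00011 + 0.000014 + 0.0000061 + 0.00027 = 5.8010e-04 /h
MTBF = 1 / λ_sys = 1720 h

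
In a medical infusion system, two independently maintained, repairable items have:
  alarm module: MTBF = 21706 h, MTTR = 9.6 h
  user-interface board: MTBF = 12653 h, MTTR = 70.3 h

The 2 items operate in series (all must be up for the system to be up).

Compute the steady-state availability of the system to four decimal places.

A(alarm module) = MTBF/(MTBF+MTTR) = 21706/(21706+9.6) = 0.999558
A(user-interface board) = MTBF/(MTBF+MTTR) = 12653/(12653+70.3) = 0.994475
Series availability: 0.999558 × 0.994475 = 0.9940

0.9940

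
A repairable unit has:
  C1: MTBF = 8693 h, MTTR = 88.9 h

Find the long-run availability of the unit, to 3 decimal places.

A(C1) = MTBF/(MTBF+MTTR) = 8693/(8693+88.9) = 0.990

0.990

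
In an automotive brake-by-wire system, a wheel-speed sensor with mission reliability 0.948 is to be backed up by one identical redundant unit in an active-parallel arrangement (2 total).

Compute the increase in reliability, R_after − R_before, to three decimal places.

R_before = 0.948
R_after = 1 − (1 − 0.948)^2 = 0.997
ΔR = 0.997 − 0.948 = 0.049

0.049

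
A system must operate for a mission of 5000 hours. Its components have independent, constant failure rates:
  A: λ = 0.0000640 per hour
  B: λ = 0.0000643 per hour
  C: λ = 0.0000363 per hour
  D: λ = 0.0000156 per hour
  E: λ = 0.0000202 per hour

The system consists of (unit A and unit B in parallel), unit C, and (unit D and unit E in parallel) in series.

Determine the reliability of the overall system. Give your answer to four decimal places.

R(A) = exp(−0.0000640 × 5000) = 0.726149
R(B) = exp(−0.0000643 × 5000) = 0.725061
R(C) = exp(−0.0000363 × 5000) = 0.834018
R(D) = exp(−0.0000156 × 5000) = 0.924964
R(E) = exp(−0.0000202 × 5000) = 0.903933
Parallel (A and B): 1 − (1 − 0.726149)(1 − 0.725061) = 0.924708
Parallel (D and E): 1 − (1 − 0.924964)(1 − 0.903933) = 0.992792
Series ([0.924708], C, and [0.992792]): 0.924708 × 0.834018 × 0.992792 = 0.7657

0.7657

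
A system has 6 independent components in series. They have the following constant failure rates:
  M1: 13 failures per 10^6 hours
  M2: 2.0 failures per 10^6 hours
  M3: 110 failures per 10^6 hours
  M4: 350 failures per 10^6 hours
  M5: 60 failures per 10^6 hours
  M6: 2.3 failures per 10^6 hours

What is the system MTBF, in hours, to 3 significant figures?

1860

Series of exponential components: λ_sys = Σ λ_i
λ_sys = 0.000013 + 0.0000020 + 0.00011 + 0.00035 + 0.000060 + 0.0000023 = 5.3730e-04 /h
MTBF = 1 / λ_sys = 1860 h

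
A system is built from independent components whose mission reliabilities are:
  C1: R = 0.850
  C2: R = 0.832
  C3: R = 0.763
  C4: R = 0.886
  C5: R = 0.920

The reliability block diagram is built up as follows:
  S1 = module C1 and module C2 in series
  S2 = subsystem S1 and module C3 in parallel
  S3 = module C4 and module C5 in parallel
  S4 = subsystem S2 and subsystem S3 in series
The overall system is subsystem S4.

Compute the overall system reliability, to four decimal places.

Series (C1 and C2): 0.850000 × 0.832000 = 0.707200
Parallel ([0.707200] and C3): 1 − (1 − 0.707200)(1 − 0.763000) = 0.930606
Parallel (C4 and C5): 1 − (1 − 0.886000)(1 − 0.920000) = 0.990880
Series ([0.930606] and [0.990880]): 0.930606 × 0.990880 = 0.9221

0.9221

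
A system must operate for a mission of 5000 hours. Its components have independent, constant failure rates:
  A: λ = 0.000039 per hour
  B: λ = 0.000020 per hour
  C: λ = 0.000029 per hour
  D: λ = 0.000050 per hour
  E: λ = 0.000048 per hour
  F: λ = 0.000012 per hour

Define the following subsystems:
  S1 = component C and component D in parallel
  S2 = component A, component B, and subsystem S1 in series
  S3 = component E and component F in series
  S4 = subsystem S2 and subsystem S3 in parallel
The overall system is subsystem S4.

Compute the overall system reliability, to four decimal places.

R(A) = exp(−0.000039 × 5000) = 0.822835
R(B) = exp(−0.000020 × 5000) = 0.904837
R(C) = exp(−0.000029 × 5000) = 0.865022
R(D) = exp(−0.000050 × 5000) = 0.778801
R(E) = exp(−0.000048 × 5000) = 0.786628
R(F) = exp(−0.000012 × 5000) = 0.941765
Parallel (C and D): 1 − (1 − 0.865022)(1 − 0.778801) = 0.970143
Series (A, B, and [0.970143]): 0.822835 × 0.904837 × 0.970143 = 0.722302
Series (E and F): 0.786628 × 0.941765 = 0.740819
Parallel ([0.722302] and [0.740819]): 1 − (1 − 0.722302)(1 − 0.740819) = 0.9280

0.9280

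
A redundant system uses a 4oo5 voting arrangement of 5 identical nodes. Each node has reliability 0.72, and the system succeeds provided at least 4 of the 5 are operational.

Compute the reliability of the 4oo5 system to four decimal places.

0.5697

R = Σ_{i=4}^{5} C(5,i) p^i (1−p)^{5−i} with p = 0.72
C(5,4)·0.72^4·0.28^1 = 0.376234
C(5,5)·0.72^5·0.28^0 = 0.193492
Sum = 0.5697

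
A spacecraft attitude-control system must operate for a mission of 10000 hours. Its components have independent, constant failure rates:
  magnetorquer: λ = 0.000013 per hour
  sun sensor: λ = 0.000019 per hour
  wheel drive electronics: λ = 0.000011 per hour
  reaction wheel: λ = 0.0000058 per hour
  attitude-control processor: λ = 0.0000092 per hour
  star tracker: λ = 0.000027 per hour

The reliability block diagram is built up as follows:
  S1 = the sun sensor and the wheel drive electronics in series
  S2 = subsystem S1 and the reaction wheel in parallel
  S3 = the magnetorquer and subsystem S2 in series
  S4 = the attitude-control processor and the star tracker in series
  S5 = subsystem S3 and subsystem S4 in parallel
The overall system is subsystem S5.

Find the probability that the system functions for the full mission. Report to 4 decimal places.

0.9591

R(magnetorquer) = exp(−0.000013 × 10000) = 0.878095
R(sun sensor) = exp(−0.000019 × 10000) = 0.826959
R(wheel drive electronics) = exp(−0.000011 × 10000) = 0.895834
R(reaction wheel) = exp(−0.0000058 × 10000) = 0.943650
R(attitude-control processor) = exp(−0.0000092 × 10000) = 0.912105
R(star tracker) = exp(−0.000027 × 10000) = 0.763379
Series (sun sensor and wheel drive electronics): 0.826959 × 0.895834 = 0.740818
Parallel ([0.740818] and reaction wheel): 1 − (1 − 0.740818)(1 − 0.943650) = 0.985395
Series (magnetorquer and [0.985395]): 0.878095 × 0.985395 = 0.865270
Series (attitude-control processor and star tracker): 0.912105 × 0.763379 = 0.696282
Parallel ([0.865270] and [0.696282]): 1 − (1 − 0.865270)(1 − 0.696282) = 0.9591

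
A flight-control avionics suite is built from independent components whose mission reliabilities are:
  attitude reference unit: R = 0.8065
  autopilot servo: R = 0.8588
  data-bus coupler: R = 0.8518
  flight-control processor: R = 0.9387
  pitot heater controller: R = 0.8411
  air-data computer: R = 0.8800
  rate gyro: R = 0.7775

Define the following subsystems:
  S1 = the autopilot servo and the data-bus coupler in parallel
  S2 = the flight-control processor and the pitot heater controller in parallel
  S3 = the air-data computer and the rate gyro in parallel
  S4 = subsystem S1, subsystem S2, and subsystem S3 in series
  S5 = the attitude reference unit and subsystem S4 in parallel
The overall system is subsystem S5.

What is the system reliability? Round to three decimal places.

0.989

Parallel (autopilot servo and data-bus coupler): 1 − (1 − 0.85880)(1 − 0.85180) = 0.97907
Parallel (flight-control processor and pitot heater controller): 1 − (1 − 0.93870)(1 − 0.84110) = 0.99026
Parallel (air-data computer and rate gyro): 1 − (1 − 0.88000)(1 − 0.77750) = 0.97330
Series ([0.97907], [0.99026], and [0.97330]): 0.97907 × 0.99026 × 0.97330 = 0.94365
Parallel (attitude reference unit and [0.94365]): 1 − (1 − 0.80650)(1 − 0.94365) = 0.989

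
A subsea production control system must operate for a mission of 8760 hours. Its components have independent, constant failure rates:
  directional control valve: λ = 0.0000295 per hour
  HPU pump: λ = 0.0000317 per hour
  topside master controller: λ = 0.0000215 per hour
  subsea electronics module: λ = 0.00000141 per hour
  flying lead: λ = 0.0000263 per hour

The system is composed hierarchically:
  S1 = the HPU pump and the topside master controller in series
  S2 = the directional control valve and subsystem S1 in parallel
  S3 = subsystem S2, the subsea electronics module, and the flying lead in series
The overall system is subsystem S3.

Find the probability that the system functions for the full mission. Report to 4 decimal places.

R(directional control valve) = exp(−0.0000295 × 8760) = 0.772271
R(HPU pump) = exp(−0.0000317 × 8760) = 0.757530
R(topside master controller) = exp(−0.0000215 × 8760) = 0.828333
R(subsea electronics module) = exp(−0.00000141 × 8760) = 0.987724
R(flying lead) = exp(−0.0000263 × 8760) = 0.794225
Series (HPU pump and topside master controller): 0.757530 × 0.828333 = 0.627487
Parallel (directional control valve and [0.627487]): 1 − (1 − 0.772271)(1 − 0.627487) = 0.915168
Series ([0.915168], subsea electronics module, and flying lead): 0.915168 × 0.987724 × 0.794225 = 0.7179

0.7179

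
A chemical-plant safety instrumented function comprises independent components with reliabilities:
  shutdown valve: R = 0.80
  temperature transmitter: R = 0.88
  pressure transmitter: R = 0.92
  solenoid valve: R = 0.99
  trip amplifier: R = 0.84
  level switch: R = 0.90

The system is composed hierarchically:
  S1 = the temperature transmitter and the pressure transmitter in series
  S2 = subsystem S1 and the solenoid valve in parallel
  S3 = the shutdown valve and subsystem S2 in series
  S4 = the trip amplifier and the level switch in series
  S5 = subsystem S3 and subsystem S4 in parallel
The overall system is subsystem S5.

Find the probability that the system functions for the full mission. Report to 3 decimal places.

0.951

Series (temperature transmitter and pressure transmitter): 0.88000 × 0.92000 = 0.80960
Parallel ([0.80960] and solenoid valve): 1 − (1 − 0.80960)(1 − 0.99000) = 0.99810
Series (shutdown valve and [0.99810]): 0.80000 × 0.99810 = 0.79848
Series (trip amplifier and level switch): 0.84000 × 0.90000 = 0.75600
Parallel ([0.79848] and [0.75600]): 1 − (1 − 0.79848)(1 − 0.75600) = 0.951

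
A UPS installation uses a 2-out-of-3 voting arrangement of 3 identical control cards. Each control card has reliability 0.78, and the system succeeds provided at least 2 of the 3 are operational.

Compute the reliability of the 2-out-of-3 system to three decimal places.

0.876

R = Σ_{i=2}^{3} C(3,i) p^i (1−p)^{3−i} with p = 0.78
C(3,2)·0.78^2·0.22^1 = 0.40154
C(3,3)·0.78^3·0.22^0 = 0.47455
Sum = 0.876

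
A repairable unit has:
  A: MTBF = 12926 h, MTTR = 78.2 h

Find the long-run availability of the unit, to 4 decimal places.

A(A) = MTBF/(MTBF+MTTR) = 12926/(12926+78.2) = 0.9940

0.9940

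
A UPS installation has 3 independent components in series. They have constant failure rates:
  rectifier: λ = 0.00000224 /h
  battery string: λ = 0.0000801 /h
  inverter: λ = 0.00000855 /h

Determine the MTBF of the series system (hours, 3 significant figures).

Series of exponential components: λ_sys = Σ λ_i
λ_sys = 0.00000224 + 0.0000801 + 0.00000855 = 9.0890e-05 /h
MTBF = 1 / λ_sys = 11000 h

11000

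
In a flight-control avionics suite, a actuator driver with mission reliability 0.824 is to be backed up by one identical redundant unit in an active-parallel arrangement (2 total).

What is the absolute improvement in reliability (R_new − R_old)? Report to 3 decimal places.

0.145

R_before = 0.824
R_after = 1 − (1 − 0.824)^2 = 0.969
ΔR = 0.969 − 0.824 = 0.145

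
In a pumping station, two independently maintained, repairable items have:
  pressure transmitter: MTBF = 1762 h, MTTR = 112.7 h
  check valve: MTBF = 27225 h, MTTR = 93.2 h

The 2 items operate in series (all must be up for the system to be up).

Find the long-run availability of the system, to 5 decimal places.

0.93668

A(pressure transmitter) = MTBF/(MTBF+MTTR) = 1762/(1762+112.7) = 0.939884
A(check valve) = MTBF/(MTBF+MTTR) = 27225/(27225+93.2) = 0.996588
Series availability: 0.939884 × 0.996588 = 0.93668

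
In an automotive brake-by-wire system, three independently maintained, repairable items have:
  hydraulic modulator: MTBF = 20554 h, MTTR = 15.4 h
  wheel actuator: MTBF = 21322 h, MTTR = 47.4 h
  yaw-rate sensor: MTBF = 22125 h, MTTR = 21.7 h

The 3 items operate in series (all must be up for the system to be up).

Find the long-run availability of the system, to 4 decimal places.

A(hydraulic modulator) = MTBF/(MTBF+MTTR) = 20554/(20554+15.4) = 0.999251
A(wheel actuator) = MTBF/(MTBF+MTTR) = 21322/(21322+47.4) = 0.997782
A(yaw-rate sensor) = MTBF/(MTBF+MTTR) = 22125/(22125+21.7) = 0.999020
Series availability: 0.999251 × 0.997782 × 0.999020 = 0.9961

0.9961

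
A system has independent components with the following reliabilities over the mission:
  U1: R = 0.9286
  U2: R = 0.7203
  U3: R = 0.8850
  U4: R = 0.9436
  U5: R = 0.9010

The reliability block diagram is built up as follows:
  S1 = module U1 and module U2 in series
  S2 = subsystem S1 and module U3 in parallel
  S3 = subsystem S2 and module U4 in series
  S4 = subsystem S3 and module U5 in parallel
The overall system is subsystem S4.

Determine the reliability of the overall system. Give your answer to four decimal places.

0.9909

Series (U1 and U2): 0.928600 × 0.720300 = 0.668871
Parallel ([0.668871] and U3): 1 − (1 − 0.668871)(1 − 0.885000) = 0.961920
Series ([0.961920] and U4): 0.961920 × 0.943600 = 0.907668
Parallel ([0.907668] and U5): 1 − (1 − 0.907668)(1 − 0.901000) = 0.9909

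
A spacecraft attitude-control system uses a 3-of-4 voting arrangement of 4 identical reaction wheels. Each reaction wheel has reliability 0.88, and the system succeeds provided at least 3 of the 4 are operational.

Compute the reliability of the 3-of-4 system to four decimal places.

0.9268

R = Σ_{i=3}^{4} C(4,i) p^i (1−p)^{4−i} with p = 0.88
C(4,3)·0.88^3·0.12^1 = 0.327107
C(4,4)·0.88^4·0.12^0 = 0.599695
Sum = 0.9268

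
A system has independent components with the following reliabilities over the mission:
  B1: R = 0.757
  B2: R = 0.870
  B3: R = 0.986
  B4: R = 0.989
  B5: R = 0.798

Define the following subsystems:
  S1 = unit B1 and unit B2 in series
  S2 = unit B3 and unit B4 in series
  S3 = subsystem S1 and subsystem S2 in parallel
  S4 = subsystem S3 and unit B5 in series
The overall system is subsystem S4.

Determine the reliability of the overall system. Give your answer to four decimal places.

Series (B1 and B2): 0.757000 × 0.870000 = 0.658590
Series (B3 and B4): 0.986000 × 0.989000 = 0.975154
Parallel ([0.658590] and [0.975154]): 1 − (1 − 0.658590)(1 − 0.975154) = 0.991517
Series ([0.991517] and B5): 0.991517 × 0.798000 = 0.7912

0.7912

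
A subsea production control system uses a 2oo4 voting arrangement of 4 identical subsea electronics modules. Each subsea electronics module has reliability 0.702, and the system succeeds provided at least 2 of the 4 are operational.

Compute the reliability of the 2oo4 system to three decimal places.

R = Σ_{i=2}^{4} C(4,i) p^i (1−p)^{4−i} with p = 0.702
C(4,2)·0.702^2·0.298^2 = 0.26258
C(4,3)·0.702^3·0.298^1 = 0.41237
C(4,4)·0.702^4·0.298^0 = 0.24286
Sum = 0.918

0.918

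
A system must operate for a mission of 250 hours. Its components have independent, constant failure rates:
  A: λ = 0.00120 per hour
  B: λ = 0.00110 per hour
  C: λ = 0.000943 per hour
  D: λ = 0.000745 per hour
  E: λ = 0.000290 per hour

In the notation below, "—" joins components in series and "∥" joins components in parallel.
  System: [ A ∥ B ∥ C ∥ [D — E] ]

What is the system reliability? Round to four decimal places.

R(A) = exp(−0.00120 × 250) = 0.740818
R(B) = exp(−0.00110 × 250) = 0.759572
R(C) = exp(−0.000943 × 250) = 0.789978
R(D) = exp(−0.000745 × 250) = 0.830066
R(E) = exp(−0.000290 × 250) = 0.930066
Series (D and E): 0.830066 × 0.930066 = 0.772016
Parallel (A, B, C, and [0.772016]): 1 − (1 − 0.740818)(1 − 0.759572)(1 − 0.789978)(1 − 0.772016) = 0.9970

0.9970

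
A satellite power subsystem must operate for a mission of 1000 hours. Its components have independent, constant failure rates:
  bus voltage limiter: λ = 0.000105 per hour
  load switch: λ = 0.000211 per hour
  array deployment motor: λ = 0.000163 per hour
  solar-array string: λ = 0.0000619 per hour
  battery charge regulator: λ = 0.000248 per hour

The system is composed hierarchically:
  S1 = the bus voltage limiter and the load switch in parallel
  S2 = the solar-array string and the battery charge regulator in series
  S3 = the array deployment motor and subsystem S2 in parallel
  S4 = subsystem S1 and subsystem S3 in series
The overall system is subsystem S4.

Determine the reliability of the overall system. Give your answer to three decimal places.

R(bus voltage limiter) = exp(−0.000105 × 1000) = 0.90032
R(load switch) = exp(−0.000211 × 1000) = 0.80977
R(array deployment motor) = exp(−0.000163 × 1000) = 0.84959
R(solar-array string) = exp(−0.0000619 × 1000) = 0.93998
R(battery charge regulator) = exp(−0.000248 × 1000) = 0.78036
Parallel (bus voltage limiter and load switch): 1 − (1 − 0.90032)(1 − 0.80977) = 0.98104
Series (solar-array string and battery charge regulator): 0.93998 × 0.78036 = 0.73352
Parallel (array deployment motor and [0.73352]): 1 − (1 − 0.84959)(1 − 0.73352) = 0.95992
Series ([0.98104] and [0.95992]): 0.98104 × 0.95992 = 0.942

0.942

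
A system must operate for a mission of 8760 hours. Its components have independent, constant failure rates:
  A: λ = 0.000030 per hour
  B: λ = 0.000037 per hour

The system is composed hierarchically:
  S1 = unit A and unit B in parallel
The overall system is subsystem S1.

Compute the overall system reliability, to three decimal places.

R(A) = exp(−0.000030 × 8760) = 0.76890
R(B) = exp(−0.000037 × 8760) = 0.72316
Parallel (A and B): 1 − (1 − 0.76890)(1 − 0.72316) = 0.936

0.936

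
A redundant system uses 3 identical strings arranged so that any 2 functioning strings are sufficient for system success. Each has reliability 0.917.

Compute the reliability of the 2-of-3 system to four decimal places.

0.9805

R = Σ_{i=2}^{3} C(3,i) p^i (1−p)^{3−i} with p = 0.917
C(3,2)·0.917^2·0.083^1 = 0.209381
C(3,3)·0.917^3·0.083^0 = 0.771095
Sum = 0.9805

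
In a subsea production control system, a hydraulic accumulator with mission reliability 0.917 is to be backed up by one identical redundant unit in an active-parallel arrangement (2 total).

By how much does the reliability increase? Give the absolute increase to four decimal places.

0.0761

R_before = 0.917
R_after = 1 − (1 − 0.917)^2 = 0.9931
ΔR = 0.9931 − 0.917 = 0.0761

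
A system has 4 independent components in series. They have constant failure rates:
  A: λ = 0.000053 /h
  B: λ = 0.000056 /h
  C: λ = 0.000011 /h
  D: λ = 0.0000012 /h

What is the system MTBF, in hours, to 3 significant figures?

Series of exponential components: λ_sys = Σ λ_i
λ_sys = 0.000053 + 0.000056 + 0.000011 + 0.0000012 = 1.2120e-04 /h
MTBF = 1 / λ_sys = 8250 h

8250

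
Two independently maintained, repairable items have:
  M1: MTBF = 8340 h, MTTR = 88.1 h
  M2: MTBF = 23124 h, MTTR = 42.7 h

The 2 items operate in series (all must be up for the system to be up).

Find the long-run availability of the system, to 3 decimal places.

A(M1) = MTBF/(MTBF+MTTR) = 8340/(8340+88.1) = 0.989547
A(M2) = MTBF/(MTBF+MTTR) = 23124/(23124+42.7) = 0.998157
Series availability: 0.989547 × 0.998157 = 0.988

0.988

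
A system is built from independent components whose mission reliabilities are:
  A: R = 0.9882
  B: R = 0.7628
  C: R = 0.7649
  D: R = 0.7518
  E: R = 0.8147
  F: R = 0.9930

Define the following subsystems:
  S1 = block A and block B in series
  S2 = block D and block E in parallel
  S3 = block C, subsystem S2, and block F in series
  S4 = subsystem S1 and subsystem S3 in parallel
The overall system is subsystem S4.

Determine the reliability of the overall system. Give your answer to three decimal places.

Series (A and B): 0.98820 × 0.76280 = 0.75380
Parallel (D and E): 1 − (1 − 0.75180)(1 − 0.81470) = 0.95401
Series (C, [0.95401], and F): 0.76490 × 0.95401 × 0.99300 = 0.72461
Parallel ([0.75380] and [0.72461]): 1 − (1 − 0.75380)(1 − 0.72461) = 0.932

0.932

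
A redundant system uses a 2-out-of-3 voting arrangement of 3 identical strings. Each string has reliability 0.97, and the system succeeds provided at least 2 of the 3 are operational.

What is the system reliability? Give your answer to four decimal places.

0.9974

R = Σ_{i=2}^{3} C(3,i) p^i (1−p)^{3−i} with p = 0.97
C(3,2)·0.97^2·0.03^1 = 0.084681
C(3,3)·0.97^3·0.03^0 = 0.912673
Sum = 0.9974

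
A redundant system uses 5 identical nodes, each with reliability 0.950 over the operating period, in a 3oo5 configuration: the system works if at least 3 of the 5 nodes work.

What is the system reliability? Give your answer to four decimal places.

R = Σ_{i=3}^{5} C(5,i) p^i (1−p)^{5−i} with p = 0.950
C(5,3)·0.950^3·0.050^2 = 0.021434
C(5,4)·0.950^4·0.050^1 = 0.203627
C(5,5)·0.950^5·0.050^0 = 0.773781
Sum = 0.9988

0.9988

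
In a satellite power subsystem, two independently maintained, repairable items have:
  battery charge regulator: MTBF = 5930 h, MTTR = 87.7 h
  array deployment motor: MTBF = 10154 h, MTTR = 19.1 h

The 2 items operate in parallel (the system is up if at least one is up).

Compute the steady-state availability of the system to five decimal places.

A(battery charge regulator) = MTBF/(MTBF+MTTR) = 5930/(5930+87.7) = 0.985426
A(array deployment motor) = MTBF/(MTBF+MTTR) = 10154/(10154+19.1) = 0.998122
Parallel availability: 1 − (1 − 0.985426)(1 − 0.998122) = 0.99997

0.99997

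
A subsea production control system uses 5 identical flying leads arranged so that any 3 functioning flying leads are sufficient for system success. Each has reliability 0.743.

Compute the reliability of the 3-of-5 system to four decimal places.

R = Σ_{i=3}^{5} C(5,i) p^i (1−p)^{5−i} with p = 0.743
C(5,3)·0.743^3·0.257^2 = 0.270915
C(5,4)·0.743^4·0.257^1 = 0.391614
C(5,5)·0.743^5·0.257^0 = 0.226435
Sum = 0.8890

0.8890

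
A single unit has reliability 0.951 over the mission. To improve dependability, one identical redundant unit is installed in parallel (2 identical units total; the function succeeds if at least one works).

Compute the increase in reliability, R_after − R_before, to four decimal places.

R_before = 0.951
R_after = 1 − (1 − 0.951)^2 = 0.9976
ΔR = 0.9976 − 0.951 = 0.0466

0.0466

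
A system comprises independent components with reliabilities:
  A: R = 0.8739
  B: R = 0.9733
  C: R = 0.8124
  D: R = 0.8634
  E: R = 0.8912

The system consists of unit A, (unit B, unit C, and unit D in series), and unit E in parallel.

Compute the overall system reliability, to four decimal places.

Series (B, C, and D): 0.973300 × 0.812400 × 0.863400 = 0.682698
Parallel (A, [0.682698], and E): 1 − (1 − 0.873900)(1 − 0.682698)(1 − 0.891200) = 0.9956

0.9956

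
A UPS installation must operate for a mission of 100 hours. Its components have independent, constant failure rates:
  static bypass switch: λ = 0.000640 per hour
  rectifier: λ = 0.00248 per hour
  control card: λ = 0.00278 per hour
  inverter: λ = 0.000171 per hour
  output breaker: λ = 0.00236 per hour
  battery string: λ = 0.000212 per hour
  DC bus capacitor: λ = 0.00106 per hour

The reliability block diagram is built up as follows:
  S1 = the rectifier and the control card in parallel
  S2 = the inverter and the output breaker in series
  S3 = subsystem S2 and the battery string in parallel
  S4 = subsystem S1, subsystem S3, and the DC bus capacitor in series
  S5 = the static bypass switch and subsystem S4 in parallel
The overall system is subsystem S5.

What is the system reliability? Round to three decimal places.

0.991

R(static bypass switch) = exp(−0.000640 × 100) = 0.93800
R(rectifier) = exp(−0.00248 × 100) = 0.78036
R(control card) = exp(−0.00278 × 100) = 0.75730
R(inverter) = exp(−0.000171 × 100) = 0.98305
R(output breaker) = exp(−0.00236 × 100) = 0.78978
R(battery string) = exp(−0.000212 × 100) = 0.97902
R(DC bus capacitor) = exp(−0.00106 × 100) = 0.89942
Parallel (rectifier and control card): 1 − (1 − 0.78036)(1 − 0.75730) = 0.94669
Series (inverter and output breaker): 0.98305 × 0.78978 = 0.77639
Parallel ([0.77639] and battery string): 1 − (1 − 0.77639)(1 − 0.97902) = 0.99531
Series ([0.94669], [0.99531], and DC bus capacitor): 0.94669 × 0.99531 × 0.89942 = 0.84748
Parallel (static bypass switch and [0.84748]): 1 − (1 − 0.93800)(1 − 0.84748) = 0.991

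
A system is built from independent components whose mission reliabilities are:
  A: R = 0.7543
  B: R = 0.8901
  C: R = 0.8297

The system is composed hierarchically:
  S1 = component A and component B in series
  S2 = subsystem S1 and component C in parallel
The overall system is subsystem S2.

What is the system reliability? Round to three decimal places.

0.944

Series (A and B): 0.75430 × 0.89010 = 0.67140
Parallel ([0.67140] and C): 1 − (1 − 0.67140)(1 − 0.82970) = 0.944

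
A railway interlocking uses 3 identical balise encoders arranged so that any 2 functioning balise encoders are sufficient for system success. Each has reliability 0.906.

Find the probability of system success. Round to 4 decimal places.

R = Σ_{i=2}^{3} C(3,i) p^i (1−p)^{3−i} with p = 0.906
C(3,2)·0.906^2·0.094^1 = 0.231476
C(3,3)·0.906^3·0.094^0 = 0.743677
Sum = 0.9752

0.9752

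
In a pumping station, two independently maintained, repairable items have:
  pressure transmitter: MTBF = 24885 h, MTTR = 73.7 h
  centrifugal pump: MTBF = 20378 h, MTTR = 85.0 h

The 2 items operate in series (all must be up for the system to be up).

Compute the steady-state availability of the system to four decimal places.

A(pressure transmitter) = MTBF/(MTBF+MTTR) = 24885/(24885+73.7) = 0.997047
A(centrifugal pump) = MTBF/(MTBF+MTTR) = 20378/(20378+85.0) = 0.995846
Series availability: 0.997047 × 0.995846 = 0.9929

0.9929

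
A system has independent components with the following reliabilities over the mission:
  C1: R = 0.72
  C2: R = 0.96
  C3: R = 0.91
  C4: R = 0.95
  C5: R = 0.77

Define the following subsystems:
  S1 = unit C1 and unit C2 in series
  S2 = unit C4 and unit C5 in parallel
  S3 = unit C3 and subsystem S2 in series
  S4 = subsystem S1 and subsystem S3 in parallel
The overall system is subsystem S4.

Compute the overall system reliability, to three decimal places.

0.969

Series (C1 and C2): 0.72000 × 0.96000 = 0.69120
Parallel (C4 and C5): 1 − (1 − 0.95000)(1 − 0.77000) = 0.98850
Series (C3 and [0.98850]): 0.91000 × 0.98850 = 0.89954
Parallel ([0.69120] and [0.89954]): 1 − (1 − 0.69120)(1 − 0.89954) = 0.969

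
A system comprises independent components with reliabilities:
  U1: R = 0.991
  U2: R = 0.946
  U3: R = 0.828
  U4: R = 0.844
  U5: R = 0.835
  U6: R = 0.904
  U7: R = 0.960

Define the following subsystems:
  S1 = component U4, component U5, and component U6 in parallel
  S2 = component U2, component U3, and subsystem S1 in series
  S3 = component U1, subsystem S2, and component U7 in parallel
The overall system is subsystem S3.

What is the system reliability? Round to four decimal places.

Parallel (U4, U5, and U6): 1 − (1 − 0.844000)(1 − 0.835000)(1 − 0.904000) = 0.997529
Series (U2, U3, and [0.997529]): 0.946000 × 0.828000 × 0.997529 = 0.781352
Parallel (U1, [0.781352], and U7): 1 − (1 − 0.991000)(1 − 0.781352)(1 − 0.960000) = 0.9999

0.9999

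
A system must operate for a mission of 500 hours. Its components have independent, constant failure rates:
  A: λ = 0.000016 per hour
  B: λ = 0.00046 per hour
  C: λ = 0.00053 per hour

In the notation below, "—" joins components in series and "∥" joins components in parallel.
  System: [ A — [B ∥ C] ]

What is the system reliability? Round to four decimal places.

R(A) = exp(−0.000016 × 500) = 0.992032
R(B) = exp(−0.00046 × 500) = 0.794534
R(C) = exp(−0.00053 × 500) = 0.767206
Parallel (B and C): 1 − (1 − 0.794534)(1 − 0.767206) = 0.952169
Series (A and [0.952169]): 0.992032 × 0.952169 = 0.9446

0.9446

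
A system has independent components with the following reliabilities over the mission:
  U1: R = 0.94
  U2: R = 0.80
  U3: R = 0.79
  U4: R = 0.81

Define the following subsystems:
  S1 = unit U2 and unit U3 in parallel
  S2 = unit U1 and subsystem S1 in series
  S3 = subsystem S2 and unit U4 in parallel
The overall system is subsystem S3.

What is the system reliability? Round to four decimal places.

Parallel (U2 and U3): 1 − (1 − 0.800000)(1 − 0.790000) = 0.958000
Series (U1 and [0.958000]): 0.940000 × 0.958000 = 0.900520
Parallel ([0.900520] and U4): 1 − (1 − 0.900520)(1 − 0.810000) = 0.9811

0.9811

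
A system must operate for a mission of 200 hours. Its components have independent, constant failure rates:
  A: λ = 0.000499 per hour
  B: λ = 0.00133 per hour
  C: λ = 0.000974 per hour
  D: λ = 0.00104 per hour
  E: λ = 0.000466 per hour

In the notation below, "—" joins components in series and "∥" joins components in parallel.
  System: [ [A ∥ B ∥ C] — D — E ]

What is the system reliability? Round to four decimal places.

R(A) = exp(−0.000499 × 200) = 0.905018
R(B) = exp(−0.00133 × 200) = 0.766439
R(C) = exp(−0.000974 × 200) = 0.822999
R(D) = exp(−0.00104 × 200) = 0.812207
R(E) = exp(−0.000466 × 200) = 0.911011
Parallel (A, B, and C): 1 − (1 − 0.905018)(1 − 0.766439)(1 − 0.822999) = 0.996073
Series ([0.996073], D, and E): 0.996073 × 0.812207 × 0.911011 = 0.7370

0.7370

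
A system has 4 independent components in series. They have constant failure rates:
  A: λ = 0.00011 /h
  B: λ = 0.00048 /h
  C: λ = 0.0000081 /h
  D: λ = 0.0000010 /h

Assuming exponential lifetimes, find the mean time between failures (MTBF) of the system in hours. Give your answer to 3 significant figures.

Series of exponential components: λ_sys = Σ λ_i
λ_sys = 0.00011 + 0.00048 + 0.0000081 + 0.0000010 = 5.9910e-04 /h
MTBF = 1 / λ_sys = 1670 h

1670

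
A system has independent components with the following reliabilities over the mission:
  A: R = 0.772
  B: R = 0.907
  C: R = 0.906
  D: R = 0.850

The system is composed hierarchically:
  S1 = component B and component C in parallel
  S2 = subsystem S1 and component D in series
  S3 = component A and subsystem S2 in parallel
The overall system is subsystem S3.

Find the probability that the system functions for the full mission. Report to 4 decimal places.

Parallel (B and C): 1 − (1 − 0.907000)(1 − 0.906000) = 0.991258
Series ([0.991258] and D): 0.991258 × 0.850000 = 0.842569
Parallel (A and [0.842569]): 1 − (1 − 0.772000)(1 − 0.842569) = 0.9641

0.9641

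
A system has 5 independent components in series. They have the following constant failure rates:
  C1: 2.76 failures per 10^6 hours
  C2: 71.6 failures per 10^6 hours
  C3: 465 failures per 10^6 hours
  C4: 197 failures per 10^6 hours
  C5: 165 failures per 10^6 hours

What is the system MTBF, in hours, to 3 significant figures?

1110

Series of exponential components: λ_sys = Σ λ_i
λ_sys = 0.00000276 + 0.0000716 + 0.000465 + 0.000197 + 0.000165 = 9.0136e-04 /h
MTBF = 1 / λ_sys = 1110 h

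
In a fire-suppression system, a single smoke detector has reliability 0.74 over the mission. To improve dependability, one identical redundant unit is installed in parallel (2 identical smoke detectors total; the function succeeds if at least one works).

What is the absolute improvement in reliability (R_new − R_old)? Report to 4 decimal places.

R_before = 0.74
R_after = 1 − (1 − 0.74)^2 = 0.9324
ΔR = 0.9324 − 0.74 = 0.1924

0.1924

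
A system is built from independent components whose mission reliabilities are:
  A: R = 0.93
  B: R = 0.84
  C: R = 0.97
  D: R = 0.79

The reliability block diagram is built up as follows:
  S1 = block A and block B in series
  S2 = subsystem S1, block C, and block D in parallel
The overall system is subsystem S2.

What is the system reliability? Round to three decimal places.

0.999

Series (A and B): 0.93000 × 0.84000 = 0.78120
Parallel ([0.78120], C, and D): 1 − (1 − 0.78120)(1 − 0.97000)(1 − 0.79000) = 0.999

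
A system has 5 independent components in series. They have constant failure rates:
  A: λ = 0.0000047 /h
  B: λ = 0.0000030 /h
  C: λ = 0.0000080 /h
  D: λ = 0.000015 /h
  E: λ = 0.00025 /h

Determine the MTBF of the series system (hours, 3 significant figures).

Series of exponential components: λ_sys = Σ λ_i
λ_sys = 0.0000047 + 0.0000030 + 0.0000080 + 0.000015 + 0.00025 = 2.8070e-04 /h
MTBF = 1 / λ_sys = 3560 h

3560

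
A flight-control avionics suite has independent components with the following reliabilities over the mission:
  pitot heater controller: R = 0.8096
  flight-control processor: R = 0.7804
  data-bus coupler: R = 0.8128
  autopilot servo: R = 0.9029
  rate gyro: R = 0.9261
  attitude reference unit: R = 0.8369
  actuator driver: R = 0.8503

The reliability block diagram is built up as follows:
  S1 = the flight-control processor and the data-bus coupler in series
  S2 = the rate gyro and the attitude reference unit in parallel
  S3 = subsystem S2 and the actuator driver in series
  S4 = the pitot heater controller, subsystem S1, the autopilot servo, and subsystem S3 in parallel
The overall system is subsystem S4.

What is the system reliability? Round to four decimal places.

0.9989

Series (flight-control processor and data-bus coupler): 0.780400 × 0.812800 = 0.634309
Parallel (rate gyro and attitude reference unit): 1 − (1 − 0.926100)(1 − 0.836900) = 0.987947
Series ([0.987947] and actuator driver): 0.987947 × 0.850300 = 0.840051
Parallel (pitot heater controller, [0.634309], autopilot servo, and [0.840051]): 1 − (1 − 0.809600)(1 − 0.634309)(1 − 0.902900)(1 − 0.840051) = 0.9989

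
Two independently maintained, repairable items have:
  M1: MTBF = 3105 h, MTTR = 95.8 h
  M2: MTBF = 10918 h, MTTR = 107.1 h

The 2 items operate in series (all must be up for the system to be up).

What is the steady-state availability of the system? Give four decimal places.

A(M1) = MTBF/(MTBF+MTTR) = 3105/(3105+95.8) = 0.970070
A(M2) = MTBF/(MTBF+MTTR) = 10918/(10918+107.1) = 0.990286
Series availability: 0.970070 × 0.990286 = 0.9606

0.9606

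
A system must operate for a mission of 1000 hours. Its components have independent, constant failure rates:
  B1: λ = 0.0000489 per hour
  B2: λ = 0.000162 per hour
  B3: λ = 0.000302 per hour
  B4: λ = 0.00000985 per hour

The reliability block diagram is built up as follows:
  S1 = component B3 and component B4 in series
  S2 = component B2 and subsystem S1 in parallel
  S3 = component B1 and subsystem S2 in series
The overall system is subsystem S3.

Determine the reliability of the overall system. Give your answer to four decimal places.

0.9141

R(B1) = exp(−0.0000489 × 1000) = 0.952276
R(B2) = exp(−0.000162 × 1000) = 0.850441
R(B3) = exp(−0.000302 × 1000) = 0.739338
R(B4) = exp(−0.00000985 × 1000) = 0.990198
Series (B3 and B4): 0.739338 × 0.990198 = 0.732091
Parallel (B2 and [0.732091]): 1 − (1 − 0.850441)(1 − 0.732091) = 0.959932
Series (B1 and [0.959932]): 0.952276 × 0.959932 = 0.9141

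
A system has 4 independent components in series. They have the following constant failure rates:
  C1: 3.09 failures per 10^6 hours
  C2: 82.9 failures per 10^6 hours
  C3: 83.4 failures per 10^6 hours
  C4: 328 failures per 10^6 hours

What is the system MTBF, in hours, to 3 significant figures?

Series of exponential components: λ_sys = Σ λ_i
λ_sys = 0.00000309 + 0.0000829 + 0.0000834 + 0.000328 = 4.9739e-04 /h
MTBF = 1 / λ_sys = 2010 h

2010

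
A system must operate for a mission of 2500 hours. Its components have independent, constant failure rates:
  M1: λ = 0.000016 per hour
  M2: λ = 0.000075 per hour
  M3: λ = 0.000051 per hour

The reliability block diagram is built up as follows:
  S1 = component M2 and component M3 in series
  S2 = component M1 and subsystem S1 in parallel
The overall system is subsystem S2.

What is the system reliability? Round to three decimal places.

R(M1) = exp(−0.000016 × 2500) = 0.96079
R(M2) = exp(−0.000075 × 2500) = 0.82903
R(M3) = exp(−0.000051 × 2500) = 0.88029
Series (M2 and M3): 0.82903 × 0.88029 = 0.72979
Parallel (M1 and [0.72979]): 1 − (1 − 0.96079)(1 − 0.72979) = 0.989

0.989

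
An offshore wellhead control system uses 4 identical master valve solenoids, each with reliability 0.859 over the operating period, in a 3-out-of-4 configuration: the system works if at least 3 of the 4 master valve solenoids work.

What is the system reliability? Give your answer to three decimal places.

0.902

R = Σ_{i=3}^{4} C(4,i) p^i (1−p)^{4−i} with p = 0.859
C(4,3)·0.859^3·0.141^1 = 0.35749
C(4,4)·0.859^4·0.141^0 = 0.54447
Sum = 0.902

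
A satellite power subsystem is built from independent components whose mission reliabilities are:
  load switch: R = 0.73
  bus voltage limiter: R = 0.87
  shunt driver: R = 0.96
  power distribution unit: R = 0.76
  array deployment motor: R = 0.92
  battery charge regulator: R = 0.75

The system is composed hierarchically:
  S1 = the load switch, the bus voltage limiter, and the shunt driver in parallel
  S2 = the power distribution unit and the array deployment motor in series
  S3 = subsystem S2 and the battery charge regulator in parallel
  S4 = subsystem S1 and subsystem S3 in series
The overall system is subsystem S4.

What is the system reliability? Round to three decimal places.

0.924

Parallel (load switch, bus voltage limiter, and shunt driver): 1 − (1 − 0.73000)(1 − 0.87000)(1 − 0.96000) = 0.99860
Series (power distribution unit and array deployment motor): 0.76000 × 0.92000 = 0.69920
Parallel ([0.69920] and battery charge regulator): 1 − (1 − 0.69920)(1 − 0.75000) = 0.92480
Series ([0.99860] and [0.92480]): 0.99860 × 0.92480 = 0.924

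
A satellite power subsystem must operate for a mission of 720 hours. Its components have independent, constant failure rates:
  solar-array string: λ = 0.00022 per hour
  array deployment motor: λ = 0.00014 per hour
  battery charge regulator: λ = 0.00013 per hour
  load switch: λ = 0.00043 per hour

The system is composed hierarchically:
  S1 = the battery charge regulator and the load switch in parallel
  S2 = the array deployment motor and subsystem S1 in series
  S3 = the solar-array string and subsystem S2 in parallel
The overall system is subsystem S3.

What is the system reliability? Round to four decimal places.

0.9828

R(solar-array string) = exp(−0.00022 × 720) = 0.853508
R(array deployment motor) = exp(−0.00014 × 720) = 0.904114
R(battery charge regulator) = exp(−0.00013 × 720) = 0.910647
R(load switch) = exp(−0.00043 × 720) = 0.733740
Parallel (battery charge regulator and load switch): 1 − (1 − 0.910647)(1 − 0.733740) = 0.976209
Series (array deployment motor and [0.976209]): 0.904114 × 0.976209 = 0.882604
Parallel (solar-array string and [0.882604]): 1 − (1 − 0.853508)(1 − 0.882604) = 0.9828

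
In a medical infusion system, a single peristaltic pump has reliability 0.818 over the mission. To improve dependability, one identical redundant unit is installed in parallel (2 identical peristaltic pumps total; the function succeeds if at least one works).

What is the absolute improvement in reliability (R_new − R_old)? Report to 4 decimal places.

R_before = 0.818
R_after = 1 − (1 − 0.818)^2 = 0.9669
ΔR = 0.9669 − 0.818 = 0.1489

0.1489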